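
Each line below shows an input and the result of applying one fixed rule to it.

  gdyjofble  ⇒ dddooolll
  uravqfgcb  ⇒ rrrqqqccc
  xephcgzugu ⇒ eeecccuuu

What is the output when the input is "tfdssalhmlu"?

Each output is the input with this applied: keep one character in every 3, starting at position 2 (positions 2nd, 5th, 8th, ...), then repeat every character 3 times.
On "tfdssalhmlu": the first step gives "fshu", and the second then gives "fffssshhhuuu".

fffssshhhuuu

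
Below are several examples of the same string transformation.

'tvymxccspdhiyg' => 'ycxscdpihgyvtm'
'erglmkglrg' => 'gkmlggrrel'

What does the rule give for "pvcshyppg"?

cyhppgvps

In each case the input is transformed by: swap each adjacent pair of characters (1↔2, 3↔4, ...), then move the first 3 characters to the end (rotate left by 3).
"pvcshyppg" → "vpscyhppg" → "cyhppgvps".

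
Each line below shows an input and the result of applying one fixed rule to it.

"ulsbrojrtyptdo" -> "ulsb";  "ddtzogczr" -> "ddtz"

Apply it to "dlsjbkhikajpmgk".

Each output is the input with this applied: keep only the first 4 characters.
So "dlsjbkhikajpmgk" becomes "dlsj".

dlsj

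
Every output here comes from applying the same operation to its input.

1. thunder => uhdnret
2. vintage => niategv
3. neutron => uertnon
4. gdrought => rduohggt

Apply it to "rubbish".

What's happening: move the first character to the end, then swap each adjacent pair of characters (1↔2, 3↔4, ...).
Applying both steps to "rubbish": "ubbishr", then "buibhsr".
(Check on "thunder": → "hundert" → "uhdnret" ✓)

buibhsr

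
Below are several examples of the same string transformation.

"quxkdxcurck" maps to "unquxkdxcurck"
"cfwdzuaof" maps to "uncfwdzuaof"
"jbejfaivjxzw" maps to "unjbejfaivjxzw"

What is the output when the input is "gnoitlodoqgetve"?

The rule is to prepend "un".
On "gnoitlodoqgetve" that produces "ungnoitlodoqgetve".

ungnoitlodoqgetve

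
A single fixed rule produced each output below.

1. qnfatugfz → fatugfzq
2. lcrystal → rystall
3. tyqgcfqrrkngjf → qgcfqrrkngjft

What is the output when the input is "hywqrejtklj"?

wqrejtkljh

Each output is the input with this applied: move the first character to the end, then delete the first character.
Working it through for "hywqrejtklj": intermediate "ywqrejtkljh", final "wqrejtkljh".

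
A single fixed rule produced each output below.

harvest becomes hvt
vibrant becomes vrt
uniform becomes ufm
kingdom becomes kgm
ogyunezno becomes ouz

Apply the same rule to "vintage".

vte

The rule is to keep one character in every 3, starting at position 1 (positions 1st, 4th, 7th, ...).
Doing the same to "vintage": "vte".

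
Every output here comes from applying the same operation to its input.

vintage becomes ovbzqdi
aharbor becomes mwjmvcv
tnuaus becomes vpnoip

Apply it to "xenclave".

What's happening: shift every letter 5 places backward in the alphabet (wrapping around), then move the first 3 characters to the end (rotate left by 3).
On "xenclave": the first step gives "szixgvqz", and the second then gives "xgvqzszi".

xgvqzszi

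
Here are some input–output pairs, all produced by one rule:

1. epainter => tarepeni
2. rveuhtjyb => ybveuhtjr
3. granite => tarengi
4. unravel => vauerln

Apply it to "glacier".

Looking at the pairs, the operation is to sort the characters into reverse alphabetical order, then take characters alternately from the front and the back (1st, last, 2nd, 2nd-last, ...).
"glacier" → "rligeca" → "ralcieg".

ralcieg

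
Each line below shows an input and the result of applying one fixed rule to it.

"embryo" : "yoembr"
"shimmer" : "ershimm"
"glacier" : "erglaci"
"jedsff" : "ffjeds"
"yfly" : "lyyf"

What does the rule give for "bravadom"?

Looking at the pairs, the operation is to move the last 2 characters to the front (rotate right by 2).
On "bravadom" that produces "ombravad".

ombravad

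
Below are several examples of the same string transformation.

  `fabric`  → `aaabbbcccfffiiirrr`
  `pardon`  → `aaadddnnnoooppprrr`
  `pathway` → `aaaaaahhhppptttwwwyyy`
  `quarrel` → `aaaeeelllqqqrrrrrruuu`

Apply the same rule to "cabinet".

aaabbbccceeeiiinnnttt

Looking at the pairs, the operation is to sort the characters into alphabetical order, then repeat every character 3 times.
On "cabinet": the first step gives "abceint", and the second then gives "aaabbbccceeeiiinnnttt".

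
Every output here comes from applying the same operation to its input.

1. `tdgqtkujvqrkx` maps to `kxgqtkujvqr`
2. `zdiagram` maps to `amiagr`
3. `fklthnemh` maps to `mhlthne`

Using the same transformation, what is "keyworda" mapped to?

daywor

Rule — delete the first 2 characters, then move the last 2 characters to the front (rotate right by 2).
For "keyworda", step one produces "yworda"; step two turns that into "daywor".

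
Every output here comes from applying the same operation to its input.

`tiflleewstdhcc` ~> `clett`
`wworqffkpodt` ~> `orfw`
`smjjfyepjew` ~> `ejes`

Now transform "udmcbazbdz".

The transformation: keep one character in every 3, starting at position 1 (positions 1st, 4th, 7th, ...), then swap the first and last characters.
Working it through for "udmcbazbdz": intermediate "uczz", final "zczu".
(Check on "wworqffkpodt": → "wrfo" → "orfw" ✓)

zczu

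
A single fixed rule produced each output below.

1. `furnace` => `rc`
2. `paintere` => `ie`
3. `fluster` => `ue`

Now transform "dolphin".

Each output is the input with this applied: keep one character in every 3, starting at position 3 (positions 3rd, 6th, 9th, ...).
On "dolphin" that produces "li".

li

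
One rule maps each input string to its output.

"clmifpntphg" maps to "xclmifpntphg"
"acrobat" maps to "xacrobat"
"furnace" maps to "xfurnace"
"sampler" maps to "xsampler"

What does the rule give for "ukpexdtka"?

xukpexdtka

The pattern: prepend "x".
"ukpexdtka" → "xukpexdtka".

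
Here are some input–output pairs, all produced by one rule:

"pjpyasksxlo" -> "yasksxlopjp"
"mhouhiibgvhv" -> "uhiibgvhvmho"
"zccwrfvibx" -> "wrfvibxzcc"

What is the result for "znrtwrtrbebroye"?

The pattern: move the first 3 characters to the end (rotate left by 3).
On "znrtwrtrbebroye" that produces "twrtrbebroyeznr".

twrtrbebroyeznr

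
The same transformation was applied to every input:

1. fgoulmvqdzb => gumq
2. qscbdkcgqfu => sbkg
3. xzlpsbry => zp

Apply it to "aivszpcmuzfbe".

ispmz

The transformation: delete the last 3 characters, then keep every other character starting from the second (positions 2nd, 4th, 6th, ...).
"aivszpcmuzfbe" → "ispmz".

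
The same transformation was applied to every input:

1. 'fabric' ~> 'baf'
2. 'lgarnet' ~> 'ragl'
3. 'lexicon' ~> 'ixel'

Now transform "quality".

lauq

Rule — delete the last 3 characters, then reverse the string.
"quality" → "qual" → "lauq".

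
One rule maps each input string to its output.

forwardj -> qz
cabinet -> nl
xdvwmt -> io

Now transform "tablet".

Looking at the pairs, the operation is to shift every letter 11 places forward in the alphabet (wrapping around), then keep only the first 2 characters.
Doing the same to "tablet": "el".
(Check on "forwardj": → "qzchlcou" → "qz" ✓)

el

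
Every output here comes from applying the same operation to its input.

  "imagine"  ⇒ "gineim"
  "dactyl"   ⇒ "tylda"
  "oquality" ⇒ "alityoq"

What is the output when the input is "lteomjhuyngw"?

Rule — move the first 2 characters to the end (rotate left by 2), then delete the first character.
"lteomjhuyngw" → "eomjhuyngwlt" → "omjhuyngwlt".

omjhuyngwlt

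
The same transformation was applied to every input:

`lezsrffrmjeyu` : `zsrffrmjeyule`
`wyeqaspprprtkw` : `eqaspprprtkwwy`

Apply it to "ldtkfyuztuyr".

The transformation: move the first 2 characters to the end (rotate left by 2).
So "ldtkfyuztuyr" becomes "tkfyuztuyrld".

tkfyuztuyrld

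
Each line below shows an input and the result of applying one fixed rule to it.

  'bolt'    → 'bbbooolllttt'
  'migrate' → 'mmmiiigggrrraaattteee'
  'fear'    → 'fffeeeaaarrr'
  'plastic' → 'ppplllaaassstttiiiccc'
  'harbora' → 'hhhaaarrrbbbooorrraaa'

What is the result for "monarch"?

What's happening: repeat every character 3 times.
"monarch" → "mmmooonnnaaarrrccchhh".

mmmooonnnaaarrrccchhh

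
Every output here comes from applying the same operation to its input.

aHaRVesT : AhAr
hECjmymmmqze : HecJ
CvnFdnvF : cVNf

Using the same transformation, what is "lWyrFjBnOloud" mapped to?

Looking at the pairs, the operation is to flip the case of every letter, then keep only the first 4 characters.
Working it through for "lWyrFjBnOloud": intermediate "LwYRfJbNoLOUD", final "LwYR".

LwYR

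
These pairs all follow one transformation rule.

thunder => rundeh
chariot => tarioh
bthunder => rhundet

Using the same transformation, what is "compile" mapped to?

empilo

What's happening: delete the first character, then swap the first and last characters.
Doing the same to "compile": "empilo".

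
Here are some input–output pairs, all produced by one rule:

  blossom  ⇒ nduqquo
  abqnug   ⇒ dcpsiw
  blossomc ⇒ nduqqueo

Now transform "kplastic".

Looking at the pairs, the operation is to swap each adjacent pair of characters (1↔2, 3↔4, ...), then shift every letter 2 places forward in the alphabet (wrapping around).
For "kplastic", step one produces "pkaltsci"; step two turns that into "rmcnvuek".

rmcnvuek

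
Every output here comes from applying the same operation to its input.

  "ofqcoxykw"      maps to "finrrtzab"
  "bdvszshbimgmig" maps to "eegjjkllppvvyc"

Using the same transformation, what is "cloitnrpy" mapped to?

floqrsuwb

Each output is the input with this applied: sort the characters into alphabetical order, then shift every letter 3 places forward in the alphabet (wrapping around).
Working it through for "cloitnrpy": intermediate "cilnoprty", final "floqrsuwb".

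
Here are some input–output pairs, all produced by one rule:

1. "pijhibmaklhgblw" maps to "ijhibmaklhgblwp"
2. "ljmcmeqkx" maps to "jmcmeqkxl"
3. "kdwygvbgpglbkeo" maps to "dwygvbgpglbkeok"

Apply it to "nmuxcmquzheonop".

muxcmquzheonopn

Looking at the pairs, the operation is to move the first character to the end.
Doing the same to "nmuxcmquzheonop": "muxcmquzheonopn".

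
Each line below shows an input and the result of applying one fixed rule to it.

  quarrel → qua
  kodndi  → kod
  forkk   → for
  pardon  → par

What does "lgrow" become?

lgr

The pattern: keep only the first 3 characters.
Applying that to "lgrow" gives "lgr".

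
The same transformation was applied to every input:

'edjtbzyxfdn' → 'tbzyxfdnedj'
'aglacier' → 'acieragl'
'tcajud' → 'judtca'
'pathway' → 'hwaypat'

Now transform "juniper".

The transformation: move the first 3 characters to the end (rotate left by 3).
"juniper" → "iperjun".

iperjun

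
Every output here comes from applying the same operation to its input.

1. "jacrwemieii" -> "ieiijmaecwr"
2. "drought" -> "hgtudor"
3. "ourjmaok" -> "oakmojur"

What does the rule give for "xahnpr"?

The pattern: move the last 2 characters to the front (rotate right by 2), then take characters alternately from the front and the back (1st, last, 2nd, 2nd-last, ...).
"xahnpr" → "pnrhxa".

pnrhxa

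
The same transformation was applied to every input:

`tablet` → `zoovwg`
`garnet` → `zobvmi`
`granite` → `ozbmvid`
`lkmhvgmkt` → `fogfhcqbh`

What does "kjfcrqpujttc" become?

oxfeaxmlkpeo

The transformation: shift every letter 5 places backward in the alphabet (wrapping around), then move the last 2 characters to the front (rotate right by 2).
Starting from "kjfcrqpujttc": after the first operation, "feaxmlkpeoox"; after the second, "oxfeaxmlkpeo".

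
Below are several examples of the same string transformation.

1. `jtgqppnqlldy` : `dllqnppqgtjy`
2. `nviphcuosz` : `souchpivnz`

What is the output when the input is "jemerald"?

laremejd

Looking at the pairs, the operation is to move the last character to the front, then reverse the string.
Working it through for "jemerald": intermediate "djemeral", final "laremejd".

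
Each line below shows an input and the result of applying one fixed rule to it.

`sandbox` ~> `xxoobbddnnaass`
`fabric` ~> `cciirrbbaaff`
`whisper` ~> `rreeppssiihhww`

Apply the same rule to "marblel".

lleellbbrraamm

Each output is the input with this applied: reverse the string, then double every character.
"marblel" → "lelbram" → "lleellbbrraamm".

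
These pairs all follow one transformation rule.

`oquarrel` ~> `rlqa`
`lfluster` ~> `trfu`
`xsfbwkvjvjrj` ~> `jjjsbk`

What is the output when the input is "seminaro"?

aoei

What's happening: keep every other character starting from the second (positions 2nd, 4th, 6th, ...), then swap the front and back halves of the string.
For "seminaro", step one produces "eiao"; step two turns that into "aoei".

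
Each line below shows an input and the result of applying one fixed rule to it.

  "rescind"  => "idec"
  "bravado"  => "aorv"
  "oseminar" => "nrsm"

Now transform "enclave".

aenl

What's happening: move the last 3 characters to the front (rotate right by 3), then keep every other character starting from the first (positions 1st, 3rd, 5th, ...).
On "enclave": the first step gives "aveencl", and the second then gives "aenl".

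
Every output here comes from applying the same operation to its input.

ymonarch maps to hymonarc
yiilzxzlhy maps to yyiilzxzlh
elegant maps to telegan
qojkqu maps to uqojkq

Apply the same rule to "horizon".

nhorizo

The rule is to move the last character to the front.
"horizon" → "nhorizo".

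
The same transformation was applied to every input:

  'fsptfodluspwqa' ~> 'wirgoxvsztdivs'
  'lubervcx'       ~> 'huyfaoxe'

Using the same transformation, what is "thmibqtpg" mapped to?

letwsjwkp

Each output is the input with this applied: shift every letter 3 places forward in the alphabet (wrapping around), then move the first 3 characters to the end (rotate left by 3).
Applying both steps to "thmibqtpg": "wkpletwsj", then "letwsjwkp".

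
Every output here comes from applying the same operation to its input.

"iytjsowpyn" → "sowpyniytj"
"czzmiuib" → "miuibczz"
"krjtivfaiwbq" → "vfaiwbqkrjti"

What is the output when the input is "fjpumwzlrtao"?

Each output is the input with this applied: move the last character to the front, then swap the front and back halves of the string.
For "fjpumwzlrtao", step one produces "ofjpumwzlrta"; step two turns that into "wzlrtaofjpum".

wzlrtaofjpum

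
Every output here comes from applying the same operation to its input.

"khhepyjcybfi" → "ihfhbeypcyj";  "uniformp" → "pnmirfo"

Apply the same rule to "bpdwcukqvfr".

The pattern: take characters alternately from the front and the back (1st, last, 2nd, 2nd-last, ...), then delete the first character.
Working it through for "bpdwcukqvfr": intermediate "brpfdvwqcku", final "rpfdvwqcku".

rpfdvwqcku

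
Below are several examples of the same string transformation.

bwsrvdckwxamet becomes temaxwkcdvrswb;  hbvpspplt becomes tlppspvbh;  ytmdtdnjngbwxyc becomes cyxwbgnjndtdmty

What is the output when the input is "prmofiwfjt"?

tjfwifomrp

Looking at the pairs, the operation is to reverse the string.
Doing the same to "prmofiwfjt": "tjfwifomrp".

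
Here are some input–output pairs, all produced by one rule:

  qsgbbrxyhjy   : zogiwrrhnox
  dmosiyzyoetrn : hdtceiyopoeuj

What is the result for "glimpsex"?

unwbycfi

The pattern: shift every letter 10 places backward in the alphabet (wrapping around), then move the last 2 characters to the front (rotate right by 2).
"glimpsex" → "wbycfiun" → "unwbycfi".
(Check on "qsgbbrxyhjy": → "giwrrhnoxzo" → "zogiwrrhnox" ✓)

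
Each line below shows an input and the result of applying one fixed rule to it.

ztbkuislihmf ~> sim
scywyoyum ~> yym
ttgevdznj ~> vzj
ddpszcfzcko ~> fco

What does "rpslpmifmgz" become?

imz

Looking at the pairs, the operation is to keep every other character starting from the first (positions 1st, 3rd, 5th, ...), then keep only the last 3 characters.
"rpslpmifmgz" → "imz".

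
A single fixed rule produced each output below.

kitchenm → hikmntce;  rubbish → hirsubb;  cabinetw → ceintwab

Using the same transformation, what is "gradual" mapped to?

Looking at the pairs, the operation is to sort the characters into alphabetical order, then move the first 2 characters to the end (rotate left by 2).
Applying both steps to "gradual": "aadglru", then "dglruaa".

dglruaa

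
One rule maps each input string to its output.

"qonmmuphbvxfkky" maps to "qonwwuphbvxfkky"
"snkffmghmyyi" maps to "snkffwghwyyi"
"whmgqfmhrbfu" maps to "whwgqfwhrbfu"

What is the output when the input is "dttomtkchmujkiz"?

dttowtkchwujkiz

Rule — replace every "m" with "w".
Doing the same to "dttomtkchmujkiz": "dttowtkchwujkiz".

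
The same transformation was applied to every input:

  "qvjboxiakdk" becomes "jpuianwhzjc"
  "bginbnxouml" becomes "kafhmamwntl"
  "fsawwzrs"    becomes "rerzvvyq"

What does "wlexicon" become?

Each output is the input with this applied: shift every letter 1 place backward in the alphabet (wrapping around), then move the last character to the front.
Working it through for "wlexicon": intermediate "vkdwhbnm", final "mvkdwhbn".

mvkdwhbn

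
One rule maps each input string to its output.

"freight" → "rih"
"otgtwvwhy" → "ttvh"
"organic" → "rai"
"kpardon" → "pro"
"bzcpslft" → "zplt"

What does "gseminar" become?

smnr

The pattern: keep every other character starting from the second (positions 2nd, 4th, 6th, ...).
Doing the same to "gseminar": "smnr".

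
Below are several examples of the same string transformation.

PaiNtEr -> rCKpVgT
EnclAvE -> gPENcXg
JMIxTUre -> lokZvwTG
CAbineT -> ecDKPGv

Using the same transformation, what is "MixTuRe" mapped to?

What's happening: shift every letter 2 places forward in the alphabet (wrapping around), then flip the case of every letter.
On "MixTuRe": the first step gives "OkzVwTg", and the second then gives "oKZvWtG".

oKZvWtG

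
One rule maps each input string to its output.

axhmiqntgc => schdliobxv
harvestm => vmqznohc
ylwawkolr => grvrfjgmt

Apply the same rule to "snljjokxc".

igeejfsxn

The transformation: shift every letter 5 places backward in the alphabet (wrapping around), then move the first character to the end.
Starting from "snljjokxc": after the first operation, "nigeejfsx"; after the second, "igeejfsxn".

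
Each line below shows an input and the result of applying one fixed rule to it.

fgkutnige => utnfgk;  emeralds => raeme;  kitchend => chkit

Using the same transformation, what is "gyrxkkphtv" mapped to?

Rule — delete the last 3 characters, then move the first 3 characters to the end (rotate left by 3).
On "gyrxkkphtv" that produces "xkkpgyr".

xkkpgyr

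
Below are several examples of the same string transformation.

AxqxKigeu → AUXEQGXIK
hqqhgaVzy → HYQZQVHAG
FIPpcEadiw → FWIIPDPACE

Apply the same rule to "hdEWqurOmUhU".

Rule — take characters alternately from the front and the back (1st, last, 2nd, 2nd-last, ...), then convert every letter to uppercase.
On "hdEWqurOmUhU": the first step gives "hUdhEUWmqOur", and the second then gives "HUDHEUWMQOUR".

HUDHEUWMQOUR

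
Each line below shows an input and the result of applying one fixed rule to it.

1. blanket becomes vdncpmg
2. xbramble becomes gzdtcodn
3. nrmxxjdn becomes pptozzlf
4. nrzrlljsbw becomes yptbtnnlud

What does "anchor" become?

The rule is to shift every letter 2 places forward in the alphabet (wrapping around), then move the last character to the front.
Working it through for "anchor": intermediate "cpejqt", final "tcpejq".
(Check on "blanket": → "dncpmgv" → "vdncpmg" ✓)

tcpejq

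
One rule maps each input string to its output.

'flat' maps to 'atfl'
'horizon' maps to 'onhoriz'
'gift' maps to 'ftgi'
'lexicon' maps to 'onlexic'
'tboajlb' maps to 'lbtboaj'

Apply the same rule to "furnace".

The rule is to move the last 2 characters to the front (rotate right by 2).
So "furnace" becomes "cefurna".

cefurna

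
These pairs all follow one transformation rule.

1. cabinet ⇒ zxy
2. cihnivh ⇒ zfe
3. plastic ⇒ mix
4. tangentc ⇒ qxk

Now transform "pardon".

mxo

What's happening: shift every letter 3 places backward in the alphabet (wrapping around), then keep only the first 3 characters.
Applying both steps to "pardon": "mxoalk", then "mxo".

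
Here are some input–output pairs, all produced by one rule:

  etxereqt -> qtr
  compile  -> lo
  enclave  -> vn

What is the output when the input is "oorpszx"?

Rule — move the last 3 characters to the front (rotate right by 3), then keep one character in every 3, starting at position 2 (positions 2nd, 5th, 8th, ...).
For "oorpszx", step one produces "szxoorp"; step two turns that into "zo".
(Check on "etxereqt": → "eqtetxer" → "qtr" ✓)

zo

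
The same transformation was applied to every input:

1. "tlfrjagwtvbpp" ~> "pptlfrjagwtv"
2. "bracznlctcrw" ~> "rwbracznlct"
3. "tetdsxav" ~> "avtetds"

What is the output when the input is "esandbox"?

oxesand

Each output is the input with this applied: move the last 2 characters to the front (rotate right by 2), then delete the last character.
On "esandbox": the first step gives "oxesandb", and the second then gives "oxesand".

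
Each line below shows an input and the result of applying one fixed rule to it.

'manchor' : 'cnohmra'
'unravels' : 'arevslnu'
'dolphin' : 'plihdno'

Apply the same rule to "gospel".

psleog

The pattern: move the first 2 characters to the end (rotate left by 2), then swap each adjacent pair of characters (1↔2, 3↔4, ...).
On "gospel": the first step gives "spelgo", and the second then gives "psleog".
(Check on "manchor": → "nchorma" → "cnohmra" ✓)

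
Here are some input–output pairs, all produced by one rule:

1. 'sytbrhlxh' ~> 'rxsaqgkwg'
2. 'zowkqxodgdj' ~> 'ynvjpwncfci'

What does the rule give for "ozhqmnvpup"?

nygplmuoto

Looking at the pairs, the operation is to shift every letter 1 place backward in the alphabet (wrapping around).
So "ozhqmnvpup" becomes "nygplmuoto".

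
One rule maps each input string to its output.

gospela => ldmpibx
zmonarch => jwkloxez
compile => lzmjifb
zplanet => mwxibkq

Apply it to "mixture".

fjquorb

In each case the input is transformed by: shift every letter 3 places backward in the alphabet (wrapping around), then swap each adjacent pair of characters (1↔2, 3↔4, ...).
Applying both steps to "mixture": "jfuqrob", then "fjquorb".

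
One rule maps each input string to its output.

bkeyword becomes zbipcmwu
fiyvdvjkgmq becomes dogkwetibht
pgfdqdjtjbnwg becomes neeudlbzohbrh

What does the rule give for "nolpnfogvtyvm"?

What's happening: take characters alternately from the front and the back (1st, last, 2nd, 2nd-last, ...), then shift every letter 2 places backward in the alphabet (wrapping around).
Doing the same to "nolpnfogvtyvm": "lkmtjwnrltdem".

lkmtjwnrltdem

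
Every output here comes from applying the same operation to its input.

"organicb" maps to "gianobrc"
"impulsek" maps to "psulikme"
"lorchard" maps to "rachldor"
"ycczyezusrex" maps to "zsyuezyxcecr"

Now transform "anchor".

Rule — take characters alternately from the front and the back (1st, last, 2nd, 2nd-last, ...), then swap the front and back halves of the string.
On "anchor": the first step gives "arnoch", and the second then gives "ocharn".

ocharn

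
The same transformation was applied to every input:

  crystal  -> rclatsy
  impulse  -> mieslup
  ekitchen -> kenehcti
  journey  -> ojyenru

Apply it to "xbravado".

Rule — move the first 2 characters to the end (rotate left by 2), then reverse the string.
Doing the same to "xbravado": "bxodavar".

bxodavar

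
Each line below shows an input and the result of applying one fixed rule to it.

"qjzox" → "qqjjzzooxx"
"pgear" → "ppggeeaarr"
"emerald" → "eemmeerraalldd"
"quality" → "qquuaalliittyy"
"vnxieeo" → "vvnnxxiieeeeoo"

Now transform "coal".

ccooaall

Each output is the input with this applied: double every character.
"coal" → "ccooaall".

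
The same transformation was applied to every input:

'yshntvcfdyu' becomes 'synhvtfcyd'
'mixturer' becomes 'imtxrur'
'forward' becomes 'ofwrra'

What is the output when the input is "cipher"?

What's happening: swap each adjacent pair of characters (1↔2, 3↔4, ...), then delete the last character.
Starting from "cipher": after the first operation, "ichpre"; after the second, "ichpr".

ichpr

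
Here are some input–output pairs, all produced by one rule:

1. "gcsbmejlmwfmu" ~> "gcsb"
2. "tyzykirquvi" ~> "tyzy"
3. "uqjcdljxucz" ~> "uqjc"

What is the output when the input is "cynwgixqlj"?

In each case the input is transformed by: keep only the first 4 characters.
On "cynwgixqlj" that produces "cynw".

cynw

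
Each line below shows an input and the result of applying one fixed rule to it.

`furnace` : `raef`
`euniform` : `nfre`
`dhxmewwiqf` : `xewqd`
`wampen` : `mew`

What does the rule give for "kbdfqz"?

The pattern: keep every other character starting from the first (positions 1st, 3rd, 5th, ...), then move the first character to the end.
For "kbdfqz", step one produces "kdq"; step two turns that into "dqk".

dqk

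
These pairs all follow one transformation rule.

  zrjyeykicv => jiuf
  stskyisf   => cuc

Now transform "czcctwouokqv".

mmyu

Rule — shift every letter 10 places forward in the alphabet (wrapping around), then keep one character in every 3, starting at position 1 (positions 1st, 4th, 7th, ...).
"czcctwouokqv" → "mmyu".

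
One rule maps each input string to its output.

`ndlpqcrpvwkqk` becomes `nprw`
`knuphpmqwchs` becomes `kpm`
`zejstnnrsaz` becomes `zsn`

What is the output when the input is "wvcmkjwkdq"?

Each output is the input with this applied: delete the last 3 characters, then keep one character in every 3, starting at position 1 (positions 1st, 4th, 7th, ...).
"wvcmkjwkdq" → "wvcmkjw" → "wmw".
(Check on "zejstnnrsaz": → "zejstnnr" → "zsn" ✓)

wmw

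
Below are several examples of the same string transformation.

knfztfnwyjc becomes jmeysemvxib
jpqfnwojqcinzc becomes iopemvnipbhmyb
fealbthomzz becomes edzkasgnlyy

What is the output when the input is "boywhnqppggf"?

anxvgmpooffe

What's happening: shift every letter 1 place backward in the alphabet (wrapping around).
So "boywhnqppggf" becomes "anxvgmpooffe".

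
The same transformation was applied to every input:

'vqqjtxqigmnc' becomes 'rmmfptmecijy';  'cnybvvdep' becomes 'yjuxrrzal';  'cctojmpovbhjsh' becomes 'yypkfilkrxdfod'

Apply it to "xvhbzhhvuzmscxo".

The transformation: shift every letter 4 places backward in the alphabet (wrapping around).
On "xvhbzhhvuzmscxo" that produces "trdxvddrqvioytk".

trdxvddrqvioytk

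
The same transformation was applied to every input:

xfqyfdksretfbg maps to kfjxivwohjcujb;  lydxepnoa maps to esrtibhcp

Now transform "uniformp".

tqvsjmry

Each output is the input with this applied: reverse the string, then shift every letter 4 places forward in the alphabet (wrapping around).
So "uniformp" becomes "tqvsjmry".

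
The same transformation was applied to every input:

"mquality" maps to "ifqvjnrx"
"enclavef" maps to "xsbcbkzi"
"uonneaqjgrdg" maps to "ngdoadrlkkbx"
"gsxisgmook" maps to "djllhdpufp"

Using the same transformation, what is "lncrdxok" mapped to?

aulhikzo

Each output is the input with this applied: swap the front and back halves of the string, then shift every letter 3 places backward in the alphabet (wrapping around).
Working it through for "lncrdxok": intermediate "dxoklncr", final "aulhikzo".
(Check on "mquality": → "litymqua" → "ifqvjnrx" ✓)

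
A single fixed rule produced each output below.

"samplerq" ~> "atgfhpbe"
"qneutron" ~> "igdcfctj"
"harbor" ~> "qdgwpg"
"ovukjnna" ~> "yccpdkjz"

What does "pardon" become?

sdcepg

The transformation: shift every letter 11 places backward in the alphabet (wrapping around), then swap the front and back halves of the string.
Starting from "pardon": after the first operation, "epgsdc"; after the second, "sdcepg".
(Check on "samplerq": → "hpbeatgf" → "atgfhpbe" ✓)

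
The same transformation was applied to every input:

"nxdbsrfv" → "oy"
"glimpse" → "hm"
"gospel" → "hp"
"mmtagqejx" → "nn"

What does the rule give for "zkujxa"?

Each output is the input with this applied: shift every letter 1 place forward in the alphabet (wrapping around), then keep only the first 2 characters.
Working it through for "zkujxa": intermediate "alvkyb", final "al".

al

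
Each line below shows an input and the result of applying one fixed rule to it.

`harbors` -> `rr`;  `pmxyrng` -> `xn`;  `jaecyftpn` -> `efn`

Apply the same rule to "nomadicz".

In each case the input is transformed by: keep one character in every 3, starting at position 3 (positions 3rd, 6th, 9th, ...).
For "nomadicz" the result is "mi".

mi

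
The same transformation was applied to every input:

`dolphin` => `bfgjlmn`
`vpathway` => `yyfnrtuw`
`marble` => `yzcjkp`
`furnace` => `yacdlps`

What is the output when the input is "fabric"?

yzadgp

The pattern: sort the characters into alphabetical order, then shift every letter 2 places backward in the alphabet (wrapping around).
Starting from "fabric": after the first operation, "abcfir"; after the second, "yzadgp".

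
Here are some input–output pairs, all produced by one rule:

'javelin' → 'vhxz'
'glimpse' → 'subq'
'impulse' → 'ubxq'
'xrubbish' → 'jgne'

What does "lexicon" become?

xjoz

The rule is to shift every letter 12 places forward in the alphabet (wrapping around), then keep every other character starting from the first (positions 1st, 3rd, 5th, ...).
On "lexicon": the first step gives "xqjuoaz", and the second then gives "xjoz".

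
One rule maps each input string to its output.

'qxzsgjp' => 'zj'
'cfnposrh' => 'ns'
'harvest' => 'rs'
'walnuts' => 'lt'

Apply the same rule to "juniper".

Looking at the pairs, the operation is to keep one character in every 3, starting at position 3 (positions 3rd, 6th, 9th, ...).
So "juniper" becomes "ne".

ne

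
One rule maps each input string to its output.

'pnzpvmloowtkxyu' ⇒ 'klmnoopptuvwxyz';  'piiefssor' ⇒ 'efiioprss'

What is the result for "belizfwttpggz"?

befggilpttwzz

The rule is to sort the characters into alphabetical order.
Applying that to "belizfwttpggz" gives "befggilpttwzz".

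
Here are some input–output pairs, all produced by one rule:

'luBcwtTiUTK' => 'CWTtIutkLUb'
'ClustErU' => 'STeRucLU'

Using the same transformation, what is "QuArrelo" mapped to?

RRELOqUa

Each output is the input with this applied: move the first 3 characters to the end (rotate left by 3), then flip the case of every letter.
Starting from "QuArrelo": after the first operation, "rreloQuA"; after the second, "RRELOqUa".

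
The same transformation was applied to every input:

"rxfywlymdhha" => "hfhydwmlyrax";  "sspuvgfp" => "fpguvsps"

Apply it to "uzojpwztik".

The transformation: take characters alternately from the front and the back (1st, last, 2nd, 2nd-last, ...), then move the first 3 characters to the end (rotate left by 3).
Doing the same to "uzojpwztik": "iotjzpwukz".
(Check on "rxfywlymdhha": → "raxhfhydwmly" → "hfhydwmlyrax" ✓)

iotjzpwukz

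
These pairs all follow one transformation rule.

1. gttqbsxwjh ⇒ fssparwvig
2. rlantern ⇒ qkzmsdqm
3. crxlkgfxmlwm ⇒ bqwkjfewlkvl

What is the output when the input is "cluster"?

bktrsdq

Looking at the pairs, the operation is to shift every letter 1 place backward in the alphabet (wrapping around).
On "cluster" that produces "bktrsdq".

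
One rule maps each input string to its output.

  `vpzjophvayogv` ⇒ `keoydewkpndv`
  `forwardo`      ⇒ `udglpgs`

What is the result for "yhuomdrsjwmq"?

nwjdbsghylb

In each case the input is transformed by: delete the last character, then shift every letter 11 places backward in the alphabet (wrapping around).
Applying that to "yhuomdrsjwmq" gives "nwjdbsghylb".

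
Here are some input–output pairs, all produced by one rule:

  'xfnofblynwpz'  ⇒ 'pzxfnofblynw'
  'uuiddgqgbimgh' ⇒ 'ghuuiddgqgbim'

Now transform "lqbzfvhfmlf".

lflqbzfvhfm

Each output is the input with this applied: move the last 2 characters to the front (rotate right by 2).
So "lqbzfvhfmlf" becomes "lflqbzfvhfm".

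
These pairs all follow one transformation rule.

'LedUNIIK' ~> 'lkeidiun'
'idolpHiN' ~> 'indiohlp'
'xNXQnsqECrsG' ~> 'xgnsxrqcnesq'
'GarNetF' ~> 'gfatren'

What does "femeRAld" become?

fdelmaer

What's happening: take characters alternately from the front and the back (1st, last, 2nd, 2nd-last, ...), then convert every letter to lowercase.
Working it through for "femeRAld": intermediate "fdelmAeR", final "fdelmaer".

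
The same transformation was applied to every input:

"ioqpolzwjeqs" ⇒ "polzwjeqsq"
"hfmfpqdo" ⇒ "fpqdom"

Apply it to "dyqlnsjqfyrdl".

Looking at the pairs, the operation is to delete the first 2 characters, then move the first character to the end.
"dyqlnsjqfyrdl" → "qlnsjqfyrdl" → "lnsjqfyrdlq".
(Check on "hfmfpqdo": → "mfpqdo" → "fpqdom" ✓)

lnsjqfyrdlq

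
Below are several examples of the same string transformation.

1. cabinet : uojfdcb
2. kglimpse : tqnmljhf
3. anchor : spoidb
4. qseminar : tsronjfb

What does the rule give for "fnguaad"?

In each case the input is transformed by: sort the characters into reverse alphabetical order, then shift every letter 1 place forward in the alphabet (wrapping around).
On "fnguaad" that produces "vohgebb".

vohgebb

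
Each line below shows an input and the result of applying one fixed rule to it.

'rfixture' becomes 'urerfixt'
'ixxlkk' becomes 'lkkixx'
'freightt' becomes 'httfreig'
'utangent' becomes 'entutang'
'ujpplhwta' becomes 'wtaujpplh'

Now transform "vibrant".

Rule — move the last 3 characters to the front (rotate right by 3).
On "vibrant" that produces "antvibr".

antvibr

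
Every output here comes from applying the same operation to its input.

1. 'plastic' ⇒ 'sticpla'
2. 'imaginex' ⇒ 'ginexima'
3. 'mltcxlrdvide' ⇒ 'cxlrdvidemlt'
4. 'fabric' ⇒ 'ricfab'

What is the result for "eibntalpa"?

Rule — move the first 3 characters to the end (rotate left by 3).
So "eibntalpa" becomes "ntalpaeib".

ntalpaeib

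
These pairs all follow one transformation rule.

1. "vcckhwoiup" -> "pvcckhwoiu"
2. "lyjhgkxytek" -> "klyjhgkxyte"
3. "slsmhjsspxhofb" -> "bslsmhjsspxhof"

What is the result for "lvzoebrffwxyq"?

qlvzoebrffwxy

The rule is to move the last character to the front.
So "lvzoebrffwxyq" becomes "qlvzoebrffwxy".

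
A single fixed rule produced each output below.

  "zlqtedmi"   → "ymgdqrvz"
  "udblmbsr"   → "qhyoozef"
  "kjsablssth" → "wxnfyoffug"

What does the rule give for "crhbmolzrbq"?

The pattern: shift every letter 13 places forward in the alphabet (wrapping around) — i.e. ROT13, then swap each adjacent pair of characters (1↔2, 3↔4, ...).
Applying both steps to "crhbmolzrbq": "peuozbymeod", then "epoubzmyoed".
(Check on "kjsablssth": → "xwfnoyffgu" → "wxnfyoffug" ✓)

epoubzmyoed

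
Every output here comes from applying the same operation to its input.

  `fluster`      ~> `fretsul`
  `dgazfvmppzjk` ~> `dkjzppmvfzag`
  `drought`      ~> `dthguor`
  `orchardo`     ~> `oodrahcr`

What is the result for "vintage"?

vegatni

The rule is to move the first character to the end, then reverse the string.
On "vintage": the first step gives "intagev", and the second then gives "vegatni".
(Check on "drought": → "roughtd" → "dthguor" ✓)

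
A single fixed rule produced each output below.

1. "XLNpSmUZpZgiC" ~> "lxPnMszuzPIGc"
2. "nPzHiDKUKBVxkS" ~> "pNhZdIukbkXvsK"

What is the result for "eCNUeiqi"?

The transformation: flip the case of every letter, then swap each adjacent pair of characters (1↔2, 3↔4, ...).
On "eCNUeiqi": the first step gives "EcnuEIQI", and the second then gives "cEunIEIQ".

cEunIEIQ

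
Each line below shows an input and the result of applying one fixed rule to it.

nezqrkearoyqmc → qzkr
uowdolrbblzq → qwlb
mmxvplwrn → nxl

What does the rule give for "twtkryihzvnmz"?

The transformation: keep one character in every 3, starting at position 3 (positions 3rd, 6th, 9th, ...), then move the last character to the front.
Applying both steps to "twtkryihzvnmz": "tyzm", then "mtyz".
(Check on "nezqrkearoyqmc": → "zkrq" → "qzkr" ✓)

mtyz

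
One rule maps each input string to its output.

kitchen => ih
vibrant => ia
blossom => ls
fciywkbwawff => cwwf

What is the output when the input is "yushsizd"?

In each case the input is transformed by: keep one character in every 3, starting at position 2 (positions 2nd, 5th, 8th, ...).
Applying that to "yushsizd" gives "usd".

usd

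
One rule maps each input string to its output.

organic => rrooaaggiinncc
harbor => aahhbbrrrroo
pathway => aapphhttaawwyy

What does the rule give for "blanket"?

llbbnnaaeekktt

Each output is the input with this applied: swap each adjacent pair of characters (1↔2, 3↔4, ...), then double every character.
For "blanket", step one produces "lbnaekt"; step two turns that into "llbbnnaaeekktt".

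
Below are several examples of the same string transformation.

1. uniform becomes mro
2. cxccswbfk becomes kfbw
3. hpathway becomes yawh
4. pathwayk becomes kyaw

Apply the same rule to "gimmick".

kci

What's happening: take characters alternately from the front and the back (1st, last, 2nd, 2nd-last, ...), then keep every other character starting from the second (positions 2nd, 4th, 6th, ...).
Working it through for "gimmick": intermediate "gkicmim", final "kci".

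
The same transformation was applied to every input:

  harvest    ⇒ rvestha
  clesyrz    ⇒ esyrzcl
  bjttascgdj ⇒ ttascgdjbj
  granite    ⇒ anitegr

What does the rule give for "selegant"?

legantse

The pattern: move the first 2 characters to the end (rotate left by 2).
Doing the same to "selegant": "legantse".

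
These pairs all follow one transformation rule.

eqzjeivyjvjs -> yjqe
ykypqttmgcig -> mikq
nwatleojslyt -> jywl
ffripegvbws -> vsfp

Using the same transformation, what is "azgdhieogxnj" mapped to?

onzh

The pattern: keep one character in every 3, starting at position 2 (positions 2nd, 5th, 8th, ...), then move the last 2 characters to the front (rotate right by 2).
On "azgdhieogxnj": the first step gives "zhon", and the second then gives "onzh".
(Check on "nwatleojslyt": → "wljy" → "jywl" ✓)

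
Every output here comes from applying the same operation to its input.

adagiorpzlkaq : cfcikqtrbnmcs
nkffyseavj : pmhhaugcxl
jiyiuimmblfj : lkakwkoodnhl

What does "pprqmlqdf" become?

Looking at the pairs, the operation is to shift every letter 2 places forward in the alphabet (wrapping around).
"pprqmlqdf" → "rrtsonsfh".

rrtsonsfh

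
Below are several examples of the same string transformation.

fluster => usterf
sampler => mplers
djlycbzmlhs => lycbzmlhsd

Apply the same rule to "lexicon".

xiconl

The transformation: move the first 2 characters to the end (rotate left by 2), then delete the last character.
On "lexicon" that produces "xiconl".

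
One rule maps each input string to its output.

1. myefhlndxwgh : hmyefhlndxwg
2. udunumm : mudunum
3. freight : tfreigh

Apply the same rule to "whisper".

The rule is to move the last character to the front.
For "whisper" the result is "rwhispe".

rwhispe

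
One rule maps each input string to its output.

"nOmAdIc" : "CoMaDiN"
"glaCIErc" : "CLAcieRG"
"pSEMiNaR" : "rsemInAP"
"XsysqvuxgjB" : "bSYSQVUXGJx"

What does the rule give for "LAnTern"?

Each output is the input with this applied: swap the first and last characters, then flip the case of every letter.
For "LAnTern", step one produces "nAnTerL"; step two turns that into "NaNtERl".

NaNtERl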